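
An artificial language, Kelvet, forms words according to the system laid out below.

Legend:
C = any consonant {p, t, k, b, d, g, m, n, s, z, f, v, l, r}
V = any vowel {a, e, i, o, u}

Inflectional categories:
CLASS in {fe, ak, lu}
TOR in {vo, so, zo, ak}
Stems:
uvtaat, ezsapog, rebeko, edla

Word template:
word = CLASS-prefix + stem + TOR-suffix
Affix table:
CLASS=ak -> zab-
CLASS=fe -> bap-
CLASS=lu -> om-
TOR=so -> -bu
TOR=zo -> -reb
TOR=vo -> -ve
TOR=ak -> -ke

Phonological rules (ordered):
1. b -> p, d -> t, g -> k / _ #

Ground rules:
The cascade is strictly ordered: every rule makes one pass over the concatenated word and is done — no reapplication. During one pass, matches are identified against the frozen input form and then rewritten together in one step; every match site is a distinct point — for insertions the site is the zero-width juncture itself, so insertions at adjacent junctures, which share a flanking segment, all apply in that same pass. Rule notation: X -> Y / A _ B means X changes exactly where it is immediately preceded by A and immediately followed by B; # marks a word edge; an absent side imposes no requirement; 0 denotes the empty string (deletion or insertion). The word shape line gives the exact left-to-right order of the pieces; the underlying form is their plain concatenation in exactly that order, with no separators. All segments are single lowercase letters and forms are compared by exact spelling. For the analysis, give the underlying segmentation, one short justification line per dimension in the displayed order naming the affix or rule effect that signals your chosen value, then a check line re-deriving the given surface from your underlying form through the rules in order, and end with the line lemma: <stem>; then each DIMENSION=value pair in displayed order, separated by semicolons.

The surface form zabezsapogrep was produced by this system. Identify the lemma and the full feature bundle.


underlying: zab-ezsapog-reb
CLASS=ak - signalled by the affix zab-
TOR=zo - signalled by the affix -reb
check: zabezsapogreb -> zabezsapogrep
lemma: ezsapog; CLASS=ak; TOR=zo


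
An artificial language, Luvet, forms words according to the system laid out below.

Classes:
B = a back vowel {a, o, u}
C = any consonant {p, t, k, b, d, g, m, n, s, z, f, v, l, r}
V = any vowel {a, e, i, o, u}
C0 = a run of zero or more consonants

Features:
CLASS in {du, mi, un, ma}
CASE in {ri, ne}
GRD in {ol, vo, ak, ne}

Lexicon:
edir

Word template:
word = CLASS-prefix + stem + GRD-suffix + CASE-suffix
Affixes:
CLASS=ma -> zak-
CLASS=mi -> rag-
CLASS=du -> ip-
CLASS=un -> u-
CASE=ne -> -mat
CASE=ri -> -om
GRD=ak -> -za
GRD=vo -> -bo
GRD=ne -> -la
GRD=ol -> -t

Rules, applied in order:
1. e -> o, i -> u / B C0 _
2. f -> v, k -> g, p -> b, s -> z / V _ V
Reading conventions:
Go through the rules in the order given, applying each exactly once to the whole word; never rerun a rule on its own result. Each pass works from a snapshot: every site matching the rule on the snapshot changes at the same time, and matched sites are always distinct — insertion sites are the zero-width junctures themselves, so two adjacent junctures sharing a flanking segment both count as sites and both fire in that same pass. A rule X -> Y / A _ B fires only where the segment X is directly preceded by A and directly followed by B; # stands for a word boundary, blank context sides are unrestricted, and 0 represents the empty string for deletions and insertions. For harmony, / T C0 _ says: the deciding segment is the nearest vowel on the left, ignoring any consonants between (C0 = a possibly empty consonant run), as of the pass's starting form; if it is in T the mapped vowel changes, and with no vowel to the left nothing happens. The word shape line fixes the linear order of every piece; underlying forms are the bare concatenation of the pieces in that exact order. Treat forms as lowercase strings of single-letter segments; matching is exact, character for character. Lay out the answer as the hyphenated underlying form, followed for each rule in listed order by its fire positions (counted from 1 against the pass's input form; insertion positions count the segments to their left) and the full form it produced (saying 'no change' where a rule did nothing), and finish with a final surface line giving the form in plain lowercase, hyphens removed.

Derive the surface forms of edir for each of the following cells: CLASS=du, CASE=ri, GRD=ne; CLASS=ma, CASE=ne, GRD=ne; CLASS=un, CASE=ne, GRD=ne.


cell CLASS=du, CASE=ri, GRD=ne:
underlying: ip-edir-la-om
1. e -> o, i -> u / B C0 _: no change
2. f -> v, k -> g, p -> b, s -> z / V _ V: fires at position(s) 2: ibedirlaom
surface: ibedirlaom

cell CLASS=ma, CASE=ne, GRD=ne:
underlying: zak-edir-la-mat
1. e -> o, i -> u / B C0 _: fires at position(s) 4: zakodirlamat
2. f -> v, k -> g, p -> b, s -> z / V _ V: fires at position(s) 3: zagodirlamat
surface: zagodirlamat

cell CLASS=un, CASE=ne, GRD=ne:
underlying: u-edir-la-mat
1. e -> o, i -> u / B C0 _: fires at position(s) 2: uodirlamat
2. f -> v, k -> g, p -> b, s -> z / V _ V: no change
surface: uodirlamat


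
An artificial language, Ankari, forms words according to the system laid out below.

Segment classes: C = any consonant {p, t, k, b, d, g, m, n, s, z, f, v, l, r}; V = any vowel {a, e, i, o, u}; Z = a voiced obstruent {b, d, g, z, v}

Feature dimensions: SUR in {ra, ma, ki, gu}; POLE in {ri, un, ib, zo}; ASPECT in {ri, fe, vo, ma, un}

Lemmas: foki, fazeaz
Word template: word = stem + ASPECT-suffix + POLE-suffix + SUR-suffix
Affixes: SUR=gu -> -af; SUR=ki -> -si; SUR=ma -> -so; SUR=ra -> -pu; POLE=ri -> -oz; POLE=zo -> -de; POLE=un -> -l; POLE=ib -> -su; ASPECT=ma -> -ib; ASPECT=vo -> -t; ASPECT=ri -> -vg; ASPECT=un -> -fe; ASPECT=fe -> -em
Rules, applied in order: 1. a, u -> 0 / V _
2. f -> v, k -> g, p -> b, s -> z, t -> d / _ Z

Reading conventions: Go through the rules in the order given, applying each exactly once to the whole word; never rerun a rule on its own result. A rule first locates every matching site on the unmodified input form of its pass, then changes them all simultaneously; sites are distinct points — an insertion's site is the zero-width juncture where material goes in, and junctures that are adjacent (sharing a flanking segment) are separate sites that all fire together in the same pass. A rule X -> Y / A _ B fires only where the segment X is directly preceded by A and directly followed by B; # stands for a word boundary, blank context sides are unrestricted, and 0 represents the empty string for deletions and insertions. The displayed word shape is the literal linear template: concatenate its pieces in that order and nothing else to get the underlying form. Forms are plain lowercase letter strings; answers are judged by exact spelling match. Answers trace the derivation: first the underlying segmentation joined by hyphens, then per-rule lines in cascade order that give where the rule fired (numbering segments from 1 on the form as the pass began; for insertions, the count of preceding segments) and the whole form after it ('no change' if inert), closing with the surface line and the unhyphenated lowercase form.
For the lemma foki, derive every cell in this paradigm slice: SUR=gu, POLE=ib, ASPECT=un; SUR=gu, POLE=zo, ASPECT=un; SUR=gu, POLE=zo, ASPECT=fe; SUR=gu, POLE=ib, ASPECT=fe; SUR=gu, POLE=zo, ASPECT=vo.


cell SUR=gu, POLE=ib, ASPECT=un:
underlying: foki-fe-su-af
1. a, u -> 0 / V _: fires at position(s) 9: fokifesuf
2. f -> v, k -> g, p -> b, s -> z, t -> d / _ Z: no change
surface: fokifesuf

cell SUR=gu, POLE=zo, ASPECT=un:
underlying: foki-fe-de-af
1. a, u -> 0 / V _: fires at position(s) 9: fokifedef
2. f -> v, k -> g, p -> b, s -> z, t -> d / _ Z: no change
surface: fokifedef

cell SUR=gu, POLE=zo, ASPECT=fe:
underlying: foki-em-de-af
1. a, u -> 0 / V _: fires at position(s) 9: fokiemdef
2. f -> v, k -> g, p -> b, s -> z, t -> d / _ Z: no change
surface: fokiemdef

cell SUR=gu, POLE=ib, ASPECT=fe:
underlying: foki-em-su-af
1. a, u -> 0 / V _: fires at position(s) 9: fokiemsuf
2. f -> v, k -> g, p -> b, s -> z, t -> d / _ Z: no change
surface: fokiemsuf

cell SUR=gu, POLE=zo, ASPECT=vo:
underlying: foki-t-de-af
1. a, u -> 0 / V _: fires at position(s) 8: fokitdef
2. f -> v, k -> g, p -> b, s -> z, t -> d / _ Z: fires at position(s) 5: fokiddef
surface: fokiddef


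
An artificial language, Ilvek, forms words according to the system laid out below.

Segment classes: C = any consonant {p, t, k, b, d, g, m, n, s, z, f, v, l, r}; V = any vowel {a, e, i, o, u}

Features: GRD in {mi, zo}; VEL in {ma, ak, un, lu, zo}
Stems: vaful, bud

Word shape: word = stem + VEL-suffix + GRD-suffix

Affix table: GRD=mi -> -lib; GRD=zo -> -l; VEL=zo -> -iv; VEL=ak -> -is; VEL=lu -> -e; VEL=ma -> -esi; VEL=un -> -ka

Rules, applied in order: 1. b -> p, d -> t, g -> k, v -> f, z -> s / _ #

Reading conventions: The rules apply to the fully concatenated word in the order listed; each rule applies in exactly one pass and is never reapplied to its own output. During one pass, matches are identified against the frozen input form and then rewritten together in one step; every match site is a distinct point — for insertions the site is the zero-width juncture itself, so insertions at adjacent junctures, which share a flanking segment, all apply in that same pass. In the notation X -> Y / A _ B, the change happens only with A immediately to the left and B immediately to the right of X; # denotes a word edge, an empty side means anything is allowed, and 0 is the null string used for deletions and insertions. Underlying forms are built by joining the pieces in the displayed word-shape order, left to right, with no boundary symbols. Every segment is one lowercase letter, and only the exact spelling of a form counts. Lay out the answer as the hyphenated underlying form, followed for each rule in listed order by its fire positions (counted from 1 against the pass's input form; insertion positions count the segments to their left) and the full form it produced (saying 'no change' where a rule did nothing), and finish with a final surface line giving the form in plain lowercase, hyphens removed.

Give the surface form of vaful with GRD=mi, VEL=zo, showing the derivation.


underlying: vaful-iv-lib
1. b -> p, d -> t, g -> k, v -> f, z -> s / _ #: fires at position(s) 10: vafulivlip
surface: vafulivlip


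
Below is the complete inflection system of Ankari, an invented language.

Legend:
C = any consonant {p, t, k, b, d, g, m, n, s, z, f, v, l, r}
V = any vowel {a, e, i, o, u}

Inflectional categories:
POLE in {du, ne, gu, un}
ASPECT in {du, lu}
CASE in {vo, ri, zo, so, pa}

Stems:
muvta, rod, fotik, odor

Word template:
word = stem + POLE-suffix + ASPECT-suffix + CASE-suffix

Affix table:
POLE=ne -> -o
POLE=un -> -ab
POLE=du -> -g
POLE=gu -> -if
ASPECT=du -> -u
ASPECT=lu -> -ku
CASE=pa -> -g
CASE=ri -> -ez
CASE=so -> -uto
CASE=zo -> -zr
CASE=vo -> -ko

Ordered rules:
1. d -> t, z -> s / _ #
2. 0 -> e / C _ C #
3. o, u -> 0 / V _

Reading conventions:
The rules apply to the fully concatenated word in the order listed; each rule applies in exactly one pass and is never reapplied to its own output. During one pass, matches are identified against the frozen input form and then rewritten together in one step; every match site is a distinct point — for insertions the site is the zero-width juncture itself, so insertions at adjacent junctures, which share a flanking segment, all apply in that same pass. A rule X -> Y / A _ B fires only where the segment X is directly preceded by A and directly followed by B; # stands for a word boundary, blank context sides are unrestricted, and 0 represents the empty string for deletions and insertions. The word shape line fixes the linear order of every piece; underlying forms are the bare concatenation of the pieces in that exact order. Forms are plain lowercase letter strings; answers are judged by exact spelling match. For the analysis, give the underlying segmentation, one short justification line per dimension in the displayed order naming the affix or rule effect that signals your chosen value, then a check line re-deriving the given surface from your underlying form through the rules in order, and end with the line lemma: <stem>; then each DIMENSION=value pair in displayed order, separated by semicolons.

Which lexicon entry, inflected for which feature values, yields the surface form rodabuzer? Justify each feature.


underlying: rod-ab-u-zr
POLE=un - signalled by the affix -ab
ASPECT=du - signalled by the affix -u
CASE=zo - signalled by the affix -zr
check: rodabuzr -> rodabuzr -> rodabuzer -> rodabuzer
lemma: rod; POLE=un; ASPECT=du; CASE=zo


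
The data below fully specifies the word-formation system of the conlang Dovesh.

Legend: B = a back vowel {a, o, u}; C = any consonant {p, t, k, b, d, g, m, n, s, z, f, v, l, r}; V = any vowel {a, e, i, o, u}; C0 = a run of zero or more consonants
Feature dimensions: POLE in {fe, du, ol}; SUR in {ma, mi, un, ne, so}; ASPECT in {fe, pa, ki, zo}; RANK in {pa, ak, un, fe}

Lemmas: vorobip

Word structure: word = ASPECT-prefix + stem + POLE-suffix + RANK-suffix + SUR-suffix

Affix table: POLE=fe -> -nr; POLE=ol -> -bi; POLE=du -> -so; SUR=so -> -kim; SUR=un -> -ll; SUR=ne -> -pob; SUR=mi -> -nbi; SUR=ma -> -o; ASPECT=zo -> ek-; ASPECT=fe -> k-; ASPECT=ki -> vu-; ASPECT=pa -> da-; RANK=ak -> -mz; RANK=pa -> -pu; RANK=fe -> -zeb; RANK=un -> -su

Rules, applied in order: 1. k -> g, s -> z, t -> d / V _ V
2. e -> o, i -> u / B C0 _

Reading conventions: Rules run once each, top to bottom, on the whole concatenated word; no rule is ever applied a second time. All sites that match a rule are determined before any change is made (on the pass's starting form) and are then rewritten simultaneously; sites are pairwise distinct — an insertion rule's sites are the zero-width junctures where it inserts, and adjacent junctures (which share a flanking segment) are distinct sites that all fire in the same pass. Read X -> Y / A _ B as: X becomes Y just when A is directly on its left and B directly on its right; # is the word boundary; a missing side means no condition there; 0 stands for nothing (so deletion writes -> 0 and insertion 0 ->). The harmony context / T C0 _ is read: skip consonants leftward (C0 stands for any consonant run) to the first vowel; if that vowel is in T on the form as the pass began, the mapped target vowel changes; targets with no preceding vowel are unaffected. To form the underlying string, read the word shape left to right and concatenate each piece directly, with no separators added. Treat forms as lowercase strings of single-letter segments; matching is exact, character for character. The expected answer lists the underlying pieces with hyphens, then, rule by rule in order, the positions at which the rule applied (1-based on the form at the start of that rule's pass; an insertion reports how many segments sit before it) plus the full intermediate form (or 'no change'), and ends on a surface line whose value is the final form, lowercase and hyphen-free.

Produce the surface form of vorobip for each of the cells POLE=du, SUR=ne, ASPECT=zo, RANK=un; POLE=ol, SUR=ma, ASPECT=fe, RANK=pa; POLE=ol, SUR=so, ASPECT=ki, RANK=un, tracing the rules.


cell POLE=du, SUR=ne, ASPECT=zo, RANK=un:
underlying: ek-vorobip-so-su-pob
1. k -> g, s -> z, t -> d / V _ V: fires at position(s) 12: ekvorobipsozupob
2. e -> o, i -> u / B C0 _: fires at position(s) 8: ekvorobupsozupob
surface: ekvorobupsozupob

cell POLE=ol, SUR=ma, ASPECT=fe, RANK=pa:
underlying: k-vorobip-bi-pu-o
1. k -> g, s -> z, t -> d / V _ V: no change
2. e -> o, i -> u / B C0 _: fires at position(s) 7: kvorobupbipuo
surface: kvorobupbipuo

cell POLE=ol, SUR=so, ASPECT=ki, RANK=un:
underlying: vu-vorobip-bi-su-kim
1. k -> g, s -> z, t -> d / V _ V: fires at position(s) 12, 14: vuvorobipbizugim
2. e -> o, i -> u / B C0 _: fires at position(s) 8, 15: vuvorobupbizugum
surface: vuvorobupbizugum


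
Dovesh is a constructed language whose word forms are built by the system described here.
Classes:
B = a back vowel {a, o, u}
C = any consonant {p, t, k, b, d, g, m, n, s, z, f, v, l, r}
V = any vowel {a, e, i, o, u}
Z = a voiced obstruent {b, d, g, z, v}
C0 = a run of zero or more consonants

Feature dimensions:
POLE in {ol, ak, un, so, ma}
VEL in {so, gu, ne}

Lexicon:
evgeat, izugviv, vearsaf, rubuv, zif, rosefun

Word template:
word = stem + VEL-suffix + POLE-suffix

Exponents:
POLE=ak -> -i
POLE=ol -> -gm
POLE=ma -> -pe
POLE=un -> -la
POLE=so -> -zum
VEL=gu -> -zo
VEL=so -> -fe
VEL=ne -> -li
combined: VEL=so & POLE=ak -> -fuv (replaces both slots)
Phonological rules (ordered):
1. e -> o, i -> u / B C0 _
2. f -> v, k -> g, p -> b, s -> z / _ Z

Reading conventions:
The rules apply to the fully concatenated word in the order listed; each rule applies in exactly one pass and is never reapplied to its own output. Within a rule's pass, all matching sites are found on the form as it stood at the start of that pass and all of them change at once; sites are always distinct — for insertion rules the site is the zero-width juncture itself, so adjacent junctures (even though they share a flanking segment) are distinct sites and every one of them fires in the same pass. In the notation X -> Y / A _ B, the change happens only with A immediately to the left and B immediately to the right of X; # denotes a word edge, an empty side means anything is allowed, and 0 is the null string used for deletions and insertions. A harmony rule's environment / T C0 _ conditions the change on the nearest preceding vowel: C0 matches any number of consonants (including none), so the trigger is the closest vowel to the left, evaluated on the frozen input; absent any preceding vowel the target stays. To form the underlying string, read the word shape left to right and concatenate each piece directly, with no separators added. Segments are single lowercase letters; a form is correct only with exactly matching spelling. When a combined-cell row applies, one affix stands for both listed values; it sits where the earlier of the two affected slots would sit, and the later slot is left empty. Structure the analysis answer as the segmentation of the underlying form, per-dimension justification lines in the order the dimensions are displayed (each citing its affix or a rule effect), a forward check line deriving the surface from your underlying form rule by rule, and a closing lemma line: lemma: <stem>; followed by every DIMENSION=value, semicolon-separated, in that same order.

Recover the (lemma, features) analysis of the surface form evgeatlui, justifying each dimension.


underlying: evgeat-li-i
POLE=ak - signalled by the affix -i
VEL=ne - signalled by the affix -li
check: evgeatlii -> evgeatlui -> evgeatlui
lemma: evgeat; POLE=ak; VEL=ne


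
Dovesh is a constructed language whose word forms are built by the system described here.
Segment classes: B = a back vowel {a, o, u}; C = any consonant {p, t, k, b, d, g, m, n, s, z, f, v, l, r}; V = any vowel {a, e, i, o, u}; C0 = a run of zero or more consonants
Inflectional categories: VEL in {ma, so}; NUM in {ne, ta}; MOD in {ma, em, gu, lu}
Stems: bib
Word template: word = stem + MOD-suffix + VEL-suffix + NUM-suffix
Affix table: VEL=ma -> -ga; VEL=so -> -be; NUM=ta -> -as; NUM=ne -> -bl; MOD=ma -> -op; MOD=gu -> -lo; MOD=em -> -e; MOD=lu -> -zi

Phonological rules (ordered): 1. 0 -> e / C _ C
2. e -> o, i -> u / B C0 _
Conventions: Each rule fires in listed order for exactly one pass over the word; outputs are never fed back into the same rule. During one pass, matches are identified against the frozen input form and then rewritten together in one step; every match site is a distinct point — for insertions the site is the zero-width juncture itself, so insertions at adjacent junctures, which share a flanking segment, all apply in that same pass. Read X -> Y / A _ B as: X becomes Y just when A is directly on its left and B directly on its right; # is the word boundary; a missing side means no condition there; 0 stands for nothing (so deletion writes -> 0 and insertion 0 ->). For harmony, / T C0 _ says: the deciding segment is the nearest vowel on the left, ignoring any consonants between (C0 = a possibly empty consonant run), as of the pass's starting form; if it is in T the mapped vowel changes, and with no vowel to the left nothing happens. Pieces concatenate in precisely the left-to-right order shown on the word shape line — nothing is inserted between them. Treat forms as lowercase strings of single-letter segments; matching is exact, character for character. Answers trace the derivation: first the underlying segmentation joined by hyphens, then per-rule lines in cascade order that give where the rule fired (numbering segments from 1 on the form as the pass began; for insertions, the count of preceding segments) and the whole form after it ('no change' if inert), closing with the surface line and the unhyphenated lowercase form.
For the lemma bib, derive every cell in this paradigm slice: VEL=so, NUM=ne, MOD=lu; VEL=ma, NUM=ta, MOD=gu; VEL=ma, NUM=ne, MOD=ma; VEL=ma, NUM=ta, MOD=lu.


cell VEL=so, NUM=ne, MOD=lu:
underlying: bib-zi-be-bl
1. 0 -> e / C _ C: inserts after position(s) 3, 8: bibezibebel
2. e -> o, i -> u / B C0 _: no change
surface: bibezibebel

cell VEL=ma, NUM=ta, MOD=gu:
underlying: bib-lo-ga-as
1. 0 -> e / C _ C: inserts after position(s) 3: bibelogaas
2. e -> o, i -> u / B C0 _: no change
surface: bibelogaas

cell VEL=ma, NUM=ne, MOD=ma:
underlying: bib-op-ga-bl
1. 0 -> e / C _ C: inserts after position(s) 5, 8: bibopegabel
2. e -> o, i -> u / B C0 _: fires at position(s) 6, 10: bibopogabol
surface: bibopogabol

cell VEL=ma, NUM=ta, MOD=lu:
underlying: bib-zi-ga-as
1. 0 -> e / C _ C: inserts after position(s) 3: bibezigaas
2. e -> o, i -> u / B C0 _: no change
surface: bibezigaas


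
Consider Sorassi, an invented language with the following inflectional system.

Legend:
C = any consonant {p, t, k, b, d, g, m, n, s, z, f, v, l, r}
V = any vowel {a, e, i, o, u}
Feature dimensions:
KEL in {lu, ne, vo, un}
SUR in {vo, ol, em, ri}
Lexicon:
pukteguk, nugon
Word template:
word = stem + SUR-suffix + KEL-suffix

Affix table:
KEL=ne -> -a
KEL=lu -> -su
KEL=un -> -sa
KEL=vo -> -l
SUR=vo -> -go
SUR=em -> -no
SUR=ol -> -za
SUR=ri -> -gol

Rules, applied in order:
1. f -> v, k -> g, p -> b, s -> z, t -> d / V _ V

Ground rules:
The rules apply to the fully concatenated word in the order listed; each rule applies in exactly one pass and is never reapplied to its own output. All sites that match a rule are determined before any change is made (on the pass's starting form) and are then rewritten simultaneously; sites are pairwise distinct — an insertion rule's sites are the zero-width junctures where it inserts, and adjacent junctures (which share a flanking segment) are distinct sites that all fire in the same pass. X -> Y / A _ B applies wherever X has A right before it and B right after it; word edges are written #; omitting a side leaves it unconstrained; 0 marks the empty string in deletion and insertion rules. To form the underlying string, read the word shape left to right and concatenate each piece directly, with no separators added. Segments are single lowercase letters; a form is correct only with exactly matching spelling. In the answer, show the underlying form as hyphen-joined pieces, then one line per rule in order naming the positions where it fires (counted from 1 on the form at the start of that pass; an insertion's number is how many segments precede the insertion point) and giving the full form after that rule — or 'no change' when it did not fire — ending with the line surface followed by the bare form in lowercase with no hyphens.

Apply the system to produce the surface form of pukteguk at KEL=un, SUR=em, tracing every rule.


underlying: pukteguk-no-sa
1. f -> v, k -> g, p -> b, s -> z, t -> d / V _ V: fires at position(s) 11: pukteguknoza
surface: pukteguknoza


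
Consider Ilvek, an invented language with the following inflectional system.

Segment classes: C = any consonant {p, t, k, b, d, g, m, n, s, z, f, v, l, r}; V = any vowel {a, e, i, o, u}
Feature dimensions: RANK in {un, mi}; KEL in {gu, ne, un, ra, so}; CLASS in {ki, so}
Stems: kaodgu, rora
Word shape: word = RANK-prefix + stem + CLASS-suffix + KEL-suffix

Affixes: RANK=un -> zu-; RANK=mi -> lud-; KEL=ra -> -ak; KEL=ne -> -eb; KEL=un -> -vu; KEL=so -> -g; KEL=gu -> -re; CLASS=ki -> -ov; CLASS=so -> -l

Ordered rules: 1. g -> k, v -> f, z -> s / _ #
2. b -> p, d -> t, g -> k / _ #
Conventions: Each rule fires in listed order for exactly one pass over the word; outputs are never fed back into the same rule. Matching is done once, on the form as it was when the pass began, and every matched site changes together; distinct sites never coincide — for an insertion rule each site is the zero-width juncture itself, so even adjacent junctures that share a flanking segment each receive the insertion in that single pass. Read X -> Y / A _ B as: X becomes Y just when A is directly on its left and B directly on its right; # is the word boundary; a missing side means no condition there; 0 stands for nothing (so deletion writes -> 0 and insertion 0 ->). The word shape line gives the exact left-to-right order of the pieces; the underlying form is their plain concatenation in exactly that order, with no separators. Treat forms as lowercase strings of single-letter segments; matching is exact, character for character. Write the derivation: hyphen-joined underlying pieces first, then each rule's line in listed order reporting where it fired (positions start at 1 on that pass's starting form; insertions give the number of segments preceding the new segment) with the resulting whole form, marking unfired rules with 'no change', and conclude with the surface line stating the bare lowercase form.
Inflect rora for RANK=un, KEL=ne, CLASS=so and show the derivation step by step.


underlying: zu-rora-l-eb
1. g -> k, v -> f, z -> s / _ #: no change
2. b -> p, d -> t, g -> k / _ #: fires at position(s) 9: zuroralep
surface: zuroralep


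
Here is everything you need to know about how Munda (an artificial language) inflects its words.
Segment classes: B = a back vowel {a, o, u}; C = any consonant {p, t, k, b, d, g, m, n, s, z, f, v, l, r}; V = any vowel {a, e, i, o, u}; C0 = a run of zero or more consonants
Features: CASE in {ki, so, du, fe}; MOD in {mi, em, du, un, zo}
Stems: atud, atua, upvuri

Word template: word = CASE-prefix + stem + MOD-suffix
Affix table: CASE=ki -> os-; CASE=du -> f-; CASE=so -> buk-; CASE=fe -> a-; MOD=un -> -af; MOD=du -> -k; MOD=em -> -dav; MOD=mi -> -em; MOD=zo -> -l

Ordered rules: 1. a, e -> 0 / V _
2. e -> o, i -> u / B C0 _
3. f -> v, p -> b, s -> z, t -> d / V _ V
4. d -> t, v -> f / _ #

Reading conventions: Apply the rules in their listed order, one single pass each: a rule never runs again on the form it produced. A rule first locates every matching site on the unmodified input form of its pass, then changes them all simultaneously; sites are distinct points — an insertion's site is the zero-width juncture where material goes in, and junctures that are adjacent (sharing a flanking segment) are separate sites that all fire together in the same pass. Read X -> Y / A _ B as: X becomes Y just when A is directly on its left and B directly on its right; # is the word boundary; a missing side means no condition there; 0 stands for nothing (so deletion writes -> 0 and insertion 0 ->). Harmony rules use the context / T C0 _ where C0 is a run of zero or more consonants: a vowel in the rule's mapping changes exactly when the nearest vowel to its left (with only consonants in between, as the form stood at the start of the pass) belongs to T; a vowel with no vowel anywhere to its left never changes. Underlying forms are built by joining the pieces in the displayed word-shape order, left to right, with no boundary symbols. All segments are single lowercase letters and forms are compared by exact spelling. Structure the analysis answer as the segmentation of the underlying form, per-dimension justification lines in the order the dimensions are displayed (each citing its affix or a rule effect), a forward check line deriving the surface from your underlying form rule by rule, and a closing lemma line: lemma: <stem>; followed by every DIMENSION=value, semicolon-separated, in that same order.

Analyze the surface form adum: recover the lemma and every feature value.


underlying: a-atua-em
CASE=fe - signalled by the affix a-
MOD=mi - signalled by the affix -em
check: aatuaem -> atum -> atum -> adum -> adum
lemma: atua; CASE=fe; MOD=mi


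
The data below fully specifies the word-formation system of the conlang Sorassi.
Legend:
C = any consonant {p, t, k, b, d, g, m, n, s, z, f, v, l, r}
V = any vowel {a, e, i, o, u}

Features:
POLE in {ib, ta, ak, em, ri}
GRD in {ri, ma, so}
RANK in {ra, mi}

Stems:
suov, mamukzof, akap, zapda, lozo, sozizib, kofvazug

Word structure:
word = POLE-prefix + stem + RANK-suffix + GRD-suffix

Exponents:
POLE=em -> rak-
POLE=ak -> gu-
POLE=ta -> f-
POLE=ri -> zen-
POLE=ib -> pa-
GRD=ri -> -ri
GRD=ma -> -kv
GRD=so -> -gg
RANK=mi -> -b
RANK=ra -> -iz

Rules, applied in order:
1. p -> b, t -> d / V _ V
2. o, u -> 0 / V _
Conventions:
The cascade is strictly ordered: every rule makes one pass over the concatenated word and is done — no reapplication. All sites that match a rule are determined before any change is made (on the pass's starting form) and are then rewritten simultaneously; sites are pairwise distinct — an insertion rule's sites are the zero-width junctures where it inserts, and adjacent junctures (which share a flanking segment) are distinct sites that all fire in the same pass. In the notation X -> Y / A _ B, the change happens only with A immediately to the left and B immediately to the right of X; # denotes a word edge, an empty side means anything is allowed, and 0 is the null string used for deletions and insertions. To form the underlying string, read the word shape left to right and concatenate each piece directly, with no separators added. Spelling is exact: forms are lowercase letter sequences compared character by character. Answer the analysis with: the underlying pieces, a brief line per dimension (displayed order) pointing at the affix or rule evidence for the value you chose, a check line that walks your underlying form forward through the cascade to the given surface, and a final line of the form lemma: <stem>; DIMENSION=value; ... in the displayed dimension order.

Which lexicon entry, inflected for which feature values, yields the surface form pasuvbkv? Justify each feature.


underlying: pa-suov-b-kv
POLE=ib - signalled by the affix pa-
GRD=ma - signalled by the affix -kv
RANK=mi - signalled by the affix -b
check: pasuovbkv -> pasuovbkv -> pasuvbkv
lemma: suov; POLE=ib; GRD=ma; RANK=mi


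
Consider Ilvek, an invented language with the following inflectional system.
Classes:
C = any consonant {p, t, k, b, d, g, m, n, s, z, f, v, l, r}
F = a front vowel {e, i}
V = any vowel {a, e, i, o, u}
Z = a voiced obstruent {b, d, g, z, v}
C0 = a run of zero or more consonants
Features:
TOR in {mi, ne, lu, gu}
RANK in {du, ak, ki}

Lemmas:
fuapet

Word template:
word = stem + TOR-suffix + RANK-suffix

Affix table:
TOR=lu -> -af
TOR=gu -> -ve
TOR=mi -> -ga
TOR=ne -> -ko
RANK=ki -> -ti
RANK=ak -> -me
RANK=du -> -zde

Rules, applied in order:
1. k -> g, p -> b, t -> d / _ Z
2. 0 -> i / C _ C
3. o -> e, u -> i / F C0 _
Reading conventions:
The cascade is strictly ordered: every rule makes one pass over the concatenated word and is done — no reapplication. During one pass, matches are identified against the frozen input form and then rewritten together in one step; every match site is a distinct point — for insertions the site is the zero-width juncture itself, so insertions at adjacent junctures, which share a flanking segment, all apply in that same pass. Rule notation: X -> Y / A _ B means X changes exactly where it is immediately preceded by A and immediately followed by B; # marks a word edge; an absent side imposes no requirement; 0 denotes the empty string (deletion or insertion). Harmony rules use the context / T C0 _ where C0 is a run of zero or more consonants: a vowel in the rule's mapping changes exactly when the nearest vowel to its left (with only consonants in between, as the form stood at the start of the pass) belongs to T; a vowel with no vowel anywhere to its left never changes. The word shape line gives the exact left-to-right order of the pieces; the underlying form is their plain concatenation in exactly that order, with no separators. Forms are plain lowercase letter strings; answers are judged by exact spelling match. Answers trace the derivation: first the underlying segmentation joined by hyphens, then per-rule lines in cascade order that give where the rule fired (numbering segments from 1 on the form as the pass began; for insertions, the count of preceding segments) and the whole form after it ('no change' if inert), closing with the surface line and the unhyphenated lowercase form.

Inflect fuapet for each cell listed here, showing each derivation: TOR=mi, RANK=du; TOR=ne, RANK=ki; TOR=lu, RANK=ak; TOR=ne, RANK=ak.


cell TOR=mi, RANK=du:
underlying: fuapet-ga-zde
1. k -> g, p -> b, t -> d / _ Z: fires at position(s) 6: fuapedgazde
2. 0 -> i / C _ C: inserts after position(s) 6, 9: fuapedigazide
3. o -> e, u -> i / F C0 _: no change
surface: fuapedigazide

cell TOR=ne, RANK=ki:
underlying: fuapet-ko-ti
1. k -> g, p -> b, t -> d / _ Z: no change
2. 0 -> i / C _ C: inserts after position(s) 6: fuapetikoti
3. o -> e, u -> i / F C0 _: fires at position(s) 9: fuapetiketi
surface: fuapetiketi

cell TOR=lu, RANK=ak:
underlying: fuapet-af-me
1. k -> g, p -> b, t -> d / _ Z: no change
2. 0 -> i / C _ C: inserts after position(s) 8: fuapetafime
3. o -> e, u -> i / F C0 _: no change
surface: fuapetafime

cell TOR=ne, RANK=ak:
underlying: fuapet-ko-me
1. k -> g, p -> b, t -> d / _ Z: no change
2. 0 -> i / C _ C: inserts after position(s) 6: fuapetikome
3. o -> e, u -> i / F C0 _: fires at position(s) 9: fuapetikeme
surface: fuapetikeme


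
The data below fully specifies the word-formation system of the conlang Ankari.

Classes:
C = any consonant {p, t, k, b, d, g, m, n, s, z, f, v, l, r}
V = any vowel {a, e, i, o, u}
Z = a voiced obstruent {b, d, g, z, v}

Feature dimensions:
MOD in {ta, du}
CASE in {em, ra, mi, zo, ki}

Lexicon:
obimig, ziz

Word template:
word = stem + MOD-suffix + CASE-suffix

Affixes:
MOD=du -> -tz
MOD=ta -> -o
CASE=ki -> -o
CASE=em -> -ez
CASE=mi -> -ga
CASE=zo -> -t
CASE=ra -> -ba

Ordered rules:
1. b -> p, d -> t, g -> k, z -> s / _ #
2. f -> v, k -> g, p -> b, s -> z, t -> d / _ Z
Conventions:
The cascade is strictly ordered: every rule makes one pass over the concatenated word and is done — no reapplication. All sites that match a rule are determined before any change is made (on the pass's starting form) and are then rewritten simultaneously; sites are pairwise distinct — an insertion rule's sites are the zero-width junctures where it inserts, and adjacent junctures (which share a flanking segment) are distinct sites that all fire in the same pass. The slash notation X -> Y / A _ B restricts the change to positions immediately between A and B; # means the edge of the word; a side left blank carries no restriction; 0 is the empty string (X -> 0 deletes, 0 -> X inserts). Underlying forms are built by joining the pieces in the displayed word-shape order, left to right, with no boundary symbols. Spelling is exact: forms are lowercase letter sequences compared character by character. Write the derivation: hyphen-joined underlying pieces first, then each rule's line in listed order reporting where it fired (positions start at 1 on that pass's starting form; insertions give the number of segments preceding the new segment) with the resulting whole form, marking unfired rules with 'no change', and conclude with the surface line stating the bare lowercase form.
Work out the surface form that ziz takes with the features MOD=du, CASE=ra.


underlying: ziz-tz-ba
1. b -> p, d -> t, g -> k, z -> s / _ #: no change
2. f -> v, k -> g, p -> b, s -> z, t -> d / _ Z: fires at position(s) 4: zizdzba
surface: zizdzba


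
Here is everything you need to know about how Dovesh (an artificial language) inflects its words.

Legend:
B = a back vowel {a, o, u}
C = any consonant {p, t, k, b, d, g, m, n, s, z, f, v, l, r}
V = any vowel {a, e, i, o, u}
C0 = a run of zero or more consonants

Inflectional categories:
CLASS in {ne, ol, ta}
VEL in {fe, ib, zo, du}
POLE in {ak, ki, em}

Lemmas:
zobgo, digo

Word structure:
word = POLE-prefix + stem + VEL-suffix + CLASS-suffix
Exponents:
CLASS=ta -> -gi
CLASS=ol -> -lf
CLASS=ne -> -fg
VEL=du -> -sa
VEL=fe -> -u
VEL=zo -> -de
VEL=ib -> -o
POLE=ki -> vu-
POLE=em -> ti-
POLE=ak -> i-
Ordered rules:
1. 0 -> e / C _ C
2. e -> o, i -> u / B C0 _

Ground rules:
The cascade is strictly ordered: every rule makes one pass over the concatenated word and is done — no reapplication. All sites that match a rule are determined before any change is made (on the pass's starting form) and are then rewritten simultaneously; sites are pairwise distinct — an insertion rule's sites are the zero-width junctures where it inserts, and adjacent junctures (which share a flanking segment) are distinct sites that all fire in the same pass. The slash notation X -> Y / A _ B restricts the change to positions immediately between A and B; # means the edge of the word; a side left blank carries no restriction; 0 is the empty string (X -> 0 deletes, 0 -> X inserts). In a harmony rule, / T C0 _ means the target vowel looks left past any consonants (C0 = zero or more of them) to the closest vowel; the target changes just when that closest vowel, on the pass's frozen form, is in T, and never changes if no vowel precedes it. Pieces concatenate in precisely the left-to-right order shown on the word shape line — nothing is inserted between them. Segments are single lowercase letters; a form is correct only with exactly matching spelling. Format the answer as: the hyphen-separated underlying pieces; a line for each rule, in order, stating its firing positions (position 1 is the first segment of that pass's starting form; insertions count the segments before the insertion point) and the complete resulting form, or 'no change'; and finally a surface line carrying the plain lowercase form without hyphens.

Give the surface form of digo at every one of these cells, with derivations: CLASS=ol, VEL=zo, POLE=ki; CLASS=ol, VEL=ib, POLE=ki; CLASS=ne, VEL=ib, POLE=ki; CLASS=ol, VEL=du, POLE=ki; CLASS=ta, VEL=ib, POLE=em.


cell CLASS=ol, VEL=zo, POLE=ki:
underlying: vu-digo-de-lf
1. 0 -> e / C _ C: inserts after position(s) 9: vudigodelef
2. e -> o, i -> u / B C0 _: fires at position(s) 4, 8: vudugodolef
surface: vudugodolef

cell CLASS=ol, VEL=ib, POLE=ki:
underlying: vu-digo-o-lf
1. 0 -> e / C _ C: inserts after position(s) 8: vudigoolef
2. e -> o, i -> u / B C0 _: fires at position(s) 4, 9: vudugoolof
surface: vudugoolof

cell CLASS=ne, VEL=ib, POLE=ki:
underlying: vu-digo-o-fg
1. 0 -> e / C _ C: inserts after position(s) 8: vudigoofeg
2. e -> o, i -> u / B C0 _: fires at position(s) 4, 9: vudugoofog
surface: vudugoofog

cell CLASS=ol, VEL=du, POLE=ki:
underlying: vu-digo-sa-lf
1. 0 -> e / C _ C: inserts after position(s) 9: vudigosalef
2. e -> o, i -> u / B C0 _: fires at position(s) 4, 10: vudugosalof
surface: vudugosalof

cell CLASS=ta, VEL=ib, POLE=em:
underlying: ti-digo-o-gi
1. 0 -> e / C _ C: no change
2. e -> o, i -> u / B C0 _: fires at position(s) 9: tidigoogu
surface: tidigoogu


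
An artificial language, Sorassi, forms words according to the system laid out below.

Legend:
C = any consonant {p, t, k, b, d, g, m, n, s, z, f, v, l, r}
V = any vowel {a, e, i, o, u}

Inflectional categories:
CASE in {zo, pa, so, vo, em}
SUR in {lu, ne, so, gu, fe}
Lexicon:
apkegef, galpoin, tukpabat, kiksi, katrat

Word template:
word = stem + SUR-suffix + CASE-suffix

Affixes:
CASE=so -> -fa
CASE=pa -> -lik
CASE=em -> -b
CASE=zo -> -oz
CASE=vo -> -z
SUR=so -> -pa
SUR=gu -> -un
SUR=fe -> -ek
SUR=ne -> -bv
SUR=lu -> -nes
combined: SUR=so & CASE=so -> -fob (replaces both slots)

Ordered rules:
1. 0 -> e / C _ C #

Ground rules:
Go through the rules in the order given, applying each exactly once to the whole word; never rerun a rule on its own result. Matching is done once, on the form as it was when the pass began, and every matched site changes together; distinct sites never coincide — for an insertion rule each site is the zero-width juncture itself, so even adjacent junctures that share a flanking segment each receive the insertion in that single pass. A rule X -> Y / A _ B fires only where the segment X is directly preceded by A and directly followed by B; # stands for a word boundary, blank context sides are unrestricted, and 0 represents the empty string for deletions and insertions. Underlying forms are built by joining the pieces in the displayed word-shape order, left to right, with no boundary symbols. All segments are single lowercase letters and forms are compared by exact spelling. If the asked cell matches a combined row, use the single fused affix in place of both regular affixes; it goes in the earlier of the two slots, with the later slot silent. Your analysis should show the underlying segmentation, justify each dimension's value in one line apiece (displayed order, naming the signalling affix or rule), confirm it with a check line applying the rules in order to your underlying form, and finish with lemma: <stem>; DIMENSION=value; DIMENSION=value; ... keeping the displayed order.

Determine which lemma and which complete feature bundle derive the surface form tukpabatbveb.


underlying: tukpabat-bv-b
CASE=em - signalled by the affix -b
SUR=ne - signalled by the affix -bv
check: tukpabatbvb -> tukpabatbveb
lemma: tukpabat; CASE=em; SUR=ne
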